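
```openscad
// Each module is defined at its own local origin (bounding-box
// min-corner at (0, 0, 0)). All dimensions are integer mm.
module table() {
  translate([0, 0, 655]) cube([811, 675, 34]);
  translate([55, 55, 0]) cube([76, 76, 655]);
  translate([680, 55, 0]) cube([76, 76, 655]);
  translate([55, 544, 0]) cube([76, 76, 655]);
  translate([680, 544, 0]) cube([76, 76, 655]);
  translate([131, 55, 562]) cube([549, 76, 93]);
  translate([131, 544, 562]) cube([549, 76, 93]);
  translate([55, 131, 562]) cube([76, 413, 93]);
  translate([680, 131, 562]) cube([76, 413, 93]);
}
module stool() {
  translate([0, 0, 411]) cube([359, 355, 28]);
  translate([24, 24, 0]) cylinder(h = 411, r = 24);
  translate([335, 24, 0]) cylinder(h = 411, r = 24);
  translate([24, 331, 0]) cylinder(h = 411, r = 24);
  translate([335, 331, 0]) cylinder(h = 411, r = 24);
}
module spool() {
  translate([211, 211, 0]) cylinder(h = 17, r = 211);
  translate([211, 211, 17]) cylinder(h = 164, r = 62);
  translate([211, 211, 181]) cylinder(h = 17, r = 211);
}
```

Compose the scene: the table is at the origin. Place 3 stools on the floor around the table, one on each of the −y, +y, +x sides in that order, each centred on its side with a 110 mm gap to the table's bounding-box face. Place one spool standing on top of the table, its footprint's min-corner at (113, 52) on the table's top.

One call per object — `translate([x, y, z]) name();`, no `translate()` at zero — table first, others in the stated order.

table();
translate([226, -465, 0]) stool();
translate([226, 785, 0]) stool();
translate([921, 160, 0]) stool();
translate([113, 52, 689]) spool();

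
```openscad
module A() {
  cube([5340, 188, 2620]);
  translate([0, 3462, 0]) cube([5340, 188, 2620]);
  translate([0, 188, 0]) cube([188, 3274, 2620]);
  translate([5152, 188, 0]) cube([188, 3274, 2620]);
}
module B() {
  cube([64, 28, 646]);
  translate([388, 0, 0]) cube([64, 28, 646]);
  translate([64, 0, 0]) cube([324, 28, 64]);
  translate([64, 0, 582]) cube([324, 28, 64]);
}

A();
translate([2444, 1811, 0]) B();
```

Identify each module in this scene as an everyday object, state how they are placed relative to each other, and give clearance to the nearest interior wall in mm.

Clearances: x = 2256, y = 1623; minimum 1623 mm.

A is a house frame. B is a picture frame. The picture frame sits inside the house frame, centred. The clearance to the nearest interior wall is 1623 mm.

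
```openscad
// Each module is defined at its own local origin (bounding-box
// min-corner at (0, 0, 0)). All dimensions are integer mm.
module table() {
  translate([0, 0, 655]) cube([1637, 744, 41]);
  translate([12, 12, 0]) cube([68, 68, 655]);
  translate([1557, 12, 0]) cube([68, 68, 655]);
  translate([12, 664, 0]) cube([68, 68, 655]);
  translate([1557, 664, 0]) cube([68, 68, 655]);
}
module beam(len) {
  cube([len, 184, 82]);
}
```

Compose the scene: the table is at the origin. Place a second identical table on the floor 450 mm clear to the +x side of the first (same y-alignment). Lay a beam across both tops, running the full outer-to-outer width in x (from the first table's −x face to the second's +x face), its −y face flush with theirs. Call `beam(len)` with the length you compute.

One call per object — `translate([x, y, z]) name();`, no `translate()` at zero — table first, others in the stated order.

table();
translate([2087, 0, 0]) table();
translate([0, 0, 696]) beam(3724);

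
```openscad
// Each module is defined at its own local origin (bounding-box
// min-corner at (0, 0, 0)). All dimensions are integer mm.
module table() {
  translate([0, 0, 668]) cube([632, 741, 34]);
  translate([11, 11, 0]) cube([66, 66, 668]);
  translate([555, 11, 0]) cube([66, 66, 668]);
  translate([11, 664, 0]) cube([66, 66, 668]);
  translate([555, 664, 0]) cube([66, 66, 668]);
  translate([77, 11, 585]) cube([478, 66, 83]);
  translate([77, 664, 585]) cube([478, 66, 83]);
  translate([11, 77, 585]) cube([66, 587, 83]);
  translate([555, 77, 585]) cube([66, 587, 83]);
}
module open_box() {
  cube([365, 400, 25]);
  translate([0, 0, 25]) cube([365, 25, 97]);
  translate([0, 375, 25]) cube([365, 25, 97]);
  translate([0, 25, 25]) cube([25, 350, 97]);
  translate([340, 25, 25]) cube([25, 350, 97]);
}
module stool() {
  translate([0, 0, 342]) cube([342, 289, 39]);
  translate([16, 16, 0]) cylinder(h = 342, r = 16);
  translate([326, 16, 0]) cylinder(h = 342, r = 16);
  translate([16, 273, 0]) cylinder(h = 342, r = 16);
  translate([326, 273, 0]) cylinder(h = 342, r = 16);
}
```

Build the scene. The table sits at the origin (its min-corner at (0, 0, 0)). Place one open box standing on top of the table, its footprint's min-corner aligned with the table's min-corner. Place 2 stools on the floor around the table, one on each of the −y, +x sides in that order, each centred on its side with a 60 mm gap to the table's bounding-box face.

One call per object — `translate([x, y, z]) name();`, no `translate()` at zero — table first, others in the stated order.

table();
translate([0, 0, 702]) open_box();
translate([145, -349, 0]) stool();
translate([692, 226, 0]) stool();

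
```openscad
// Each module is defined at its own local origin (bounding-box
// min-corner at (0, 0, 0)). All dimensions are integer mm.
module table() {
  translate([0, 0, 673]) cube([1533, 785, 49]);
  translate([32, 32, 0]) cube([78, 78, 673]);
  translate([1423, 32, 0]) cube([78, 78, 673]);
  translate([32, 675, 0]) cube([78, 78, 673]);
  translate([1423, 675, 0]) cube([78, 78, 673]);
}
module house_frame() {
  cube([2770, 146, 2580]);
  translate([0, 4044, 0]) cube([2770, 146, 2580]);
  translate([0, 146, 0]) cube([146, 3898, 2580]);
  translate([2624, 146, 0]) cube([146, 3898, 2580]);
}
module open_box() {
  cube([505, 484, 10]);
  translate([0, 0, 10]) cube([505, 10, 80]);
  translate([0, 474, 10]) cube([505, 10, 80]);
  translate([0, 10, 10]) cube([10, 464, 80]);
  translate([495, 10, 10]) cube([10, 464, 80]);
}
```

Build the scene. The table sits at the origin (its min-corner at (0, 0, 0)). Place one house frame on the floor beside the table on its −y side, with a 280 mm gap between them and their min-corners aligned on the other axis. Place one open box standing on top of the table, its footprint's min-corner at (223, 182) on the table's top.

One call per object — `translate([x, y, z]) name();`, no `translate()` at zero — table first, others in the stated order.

table();
translate([0, -4470, 0]) house_frame();
translate([223, 182, 722]) open_box();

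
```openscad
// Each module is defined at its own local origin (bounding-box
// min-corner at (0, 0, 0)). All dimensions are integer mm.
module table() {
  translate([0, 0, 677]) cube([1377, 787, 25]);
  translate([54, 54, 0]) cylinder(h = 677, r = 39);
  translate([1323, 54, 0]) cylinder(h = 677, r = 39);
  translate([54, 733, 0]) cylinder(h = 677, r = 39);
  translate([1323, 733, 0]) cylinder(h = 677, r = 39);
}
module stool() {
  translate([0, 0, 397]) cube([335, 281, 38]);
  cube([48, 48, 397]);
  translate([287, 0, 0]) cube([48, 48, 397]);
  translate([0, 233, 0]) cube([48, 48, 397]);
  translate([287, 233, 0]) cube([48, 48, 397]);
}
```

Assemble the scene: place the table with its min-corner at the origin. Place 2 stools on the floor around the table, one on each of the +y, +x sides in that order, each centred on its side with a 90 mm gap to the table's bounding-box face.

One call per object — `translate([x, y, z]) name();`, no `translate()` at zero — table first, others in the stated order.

table();
translate([521, 877, 0]) stool();
translate([1467, 253, 0]) stool();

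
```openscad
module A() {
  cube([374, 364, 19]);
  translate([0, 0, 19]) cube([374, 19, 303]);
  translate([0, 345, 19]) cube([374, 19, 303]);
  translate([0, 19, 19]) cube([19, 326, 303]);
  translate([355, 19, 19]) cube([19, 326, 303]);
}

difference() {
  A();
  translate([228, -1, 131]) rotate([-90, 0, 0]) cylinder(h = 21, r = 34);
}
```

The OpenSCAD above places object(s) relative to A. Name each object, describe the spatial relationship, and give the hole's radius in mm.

A is an open box. The open box has a circular hole through its front wall. The hole's radius is 34 mm.

The subtracted cylinder has r = 34 mm.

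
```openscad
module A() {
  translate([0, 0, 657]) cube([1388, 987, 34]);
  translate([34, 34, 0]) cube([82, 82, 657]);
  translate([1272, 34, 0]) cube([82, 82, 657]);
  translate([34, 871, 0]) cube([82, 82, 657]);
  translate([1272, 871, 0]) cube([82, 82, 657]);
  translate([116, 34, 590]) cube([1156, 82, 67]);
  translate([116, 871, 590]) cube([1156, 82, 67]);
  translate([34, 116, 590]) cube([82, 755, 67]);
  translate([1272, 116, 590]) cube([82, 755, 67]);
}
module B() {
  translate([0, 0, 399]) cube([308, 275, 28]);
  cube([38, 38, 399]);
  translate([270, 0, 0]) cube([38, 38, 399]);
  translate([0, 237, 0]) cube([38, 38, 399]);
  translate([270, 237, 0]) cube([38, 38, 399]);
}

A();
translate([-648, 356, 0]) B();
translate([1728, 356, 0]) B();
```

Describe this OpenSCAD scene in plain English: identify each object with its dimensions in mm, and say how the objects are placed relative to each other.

A is a table: top 1388 mm (x) × 987 mm (y), 34 mm thick, upper face at z = 691 mm, on four 82×82 mm square legs, each inset 34 mm from the nearest pair of top edges, running from z = 0 to the bottom of the top. Four apron rails, 82 mm thick and 67 mm tall, run between adjacent legs with their top edges flush with the underside of the top and their outer faces flush with the legs' outer faces.

B is a four-legged stool. The seat is a 308×275×28 mm slab whose top surface is at z = 427 mm; four square legs, each 38×38 mm in cross-section, run from the floor (z = 0) to the underside of the seat, each flush with a corner of the seat.

Two stools sit around the table at the −x, +x sides.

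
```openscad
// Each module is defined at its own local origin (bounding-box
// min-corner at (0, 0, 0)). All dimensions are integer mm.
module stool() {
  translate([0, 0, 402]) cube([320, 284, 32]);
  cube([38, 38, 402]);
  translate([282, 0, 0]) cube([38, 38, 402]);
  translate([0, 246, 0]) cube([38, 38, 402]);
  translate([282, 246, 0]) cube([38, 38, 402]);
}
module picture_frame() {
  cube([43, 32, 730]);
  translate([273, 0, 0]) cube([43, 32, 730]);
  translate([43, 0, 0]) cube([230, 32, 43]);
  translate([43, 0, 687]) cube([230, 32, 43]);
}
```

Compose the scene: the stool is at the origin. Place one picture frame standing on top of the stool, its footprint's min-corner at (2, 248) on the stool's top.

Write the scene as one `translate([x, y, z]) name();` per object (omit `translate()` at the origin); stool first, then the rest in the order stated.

stool();
translate([2, 248, 434]) picture_frame();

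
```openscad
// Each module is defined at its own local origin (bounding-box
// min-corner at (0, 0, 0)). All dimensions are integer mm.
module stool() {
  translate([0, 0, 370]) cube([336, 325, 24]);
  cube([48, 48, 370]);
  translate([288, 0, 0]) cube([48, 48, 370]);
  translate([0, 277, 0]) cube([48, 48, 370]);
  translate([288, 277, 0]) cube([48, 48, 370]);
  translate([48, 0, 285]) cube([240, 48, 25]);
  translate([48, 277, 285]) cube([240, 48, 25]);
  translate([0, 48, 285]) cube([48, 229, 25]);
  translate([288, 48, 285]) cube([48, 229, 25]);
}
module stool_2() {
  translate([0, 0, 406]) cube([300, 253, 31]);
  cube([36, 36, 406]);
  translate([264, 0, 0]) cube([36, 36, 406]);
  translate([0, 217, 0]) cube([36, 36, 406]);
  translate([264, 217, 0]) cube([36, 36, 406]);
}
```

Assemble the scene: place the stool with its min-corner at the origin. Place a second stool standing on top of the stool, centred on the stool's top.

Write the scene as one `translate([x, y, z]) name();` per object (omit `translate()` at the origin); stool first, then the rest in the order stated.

stool();
translate([18, 36, 394]) stool_2();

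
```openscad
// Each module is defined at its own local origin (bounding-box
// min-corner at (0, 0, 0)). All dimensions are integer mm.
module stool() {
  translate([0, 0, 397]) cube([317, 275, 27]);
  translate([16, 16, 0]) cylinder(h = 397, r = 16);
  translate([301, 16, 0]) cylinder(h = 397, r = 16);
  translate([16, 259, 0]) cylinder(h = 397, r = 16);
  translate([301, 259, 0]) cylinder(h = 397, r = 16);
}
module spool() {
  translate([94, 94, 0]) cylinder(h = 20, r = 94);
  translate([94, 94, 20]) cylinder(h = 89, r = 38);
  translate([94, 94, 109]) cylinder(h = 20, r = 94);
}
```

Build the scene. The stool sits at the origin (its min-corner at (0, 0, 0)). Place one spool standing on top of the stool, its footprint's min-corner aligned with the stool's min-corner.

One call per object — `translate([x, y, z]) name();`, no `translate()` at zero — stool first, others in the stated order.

stool();
translate([0, 0, 424]) spool();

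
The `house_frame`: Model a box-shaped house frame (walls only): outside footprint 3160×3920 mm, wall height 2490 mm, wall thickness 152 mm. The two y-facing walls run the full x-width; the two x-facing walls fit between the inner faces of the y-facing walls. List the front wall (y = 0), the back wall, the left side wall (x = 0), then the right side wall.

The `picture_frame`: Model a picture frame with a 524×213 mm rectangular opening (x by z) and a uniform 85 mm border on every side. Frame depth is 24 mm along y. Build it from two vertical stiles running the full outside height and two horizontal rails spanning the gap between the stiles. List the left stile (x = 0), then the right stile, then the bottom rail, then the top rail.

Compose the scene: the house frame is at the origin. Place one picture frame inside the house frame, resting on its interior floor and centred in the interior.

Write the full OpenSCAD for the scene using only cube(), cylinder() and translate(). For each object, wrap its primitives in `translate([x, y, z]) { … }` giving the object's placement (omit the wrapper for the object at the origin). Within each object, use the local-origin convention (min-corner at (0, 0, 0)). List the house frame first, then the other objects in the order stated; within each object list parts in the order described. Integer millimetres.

cube([3160, 152, 2490]);
translate([0, 3768, 0]) cube([3160, 152, 2490]);
translate([0, 152, 0]) cube([152, 3616, 2490]);
translate([3008, 152, 0]) cube([152, 3616, 2490]);
translate([1233, 1948, 0]) {
  cube([85, 24, 383]);
  translate([609, 0, 0]) cube([85, 24, 383]);
  translate([85, 0, 0]) cube([524, 24, 85]);
  translate([85, 0, 298]) cube([524, 24, 85]);
}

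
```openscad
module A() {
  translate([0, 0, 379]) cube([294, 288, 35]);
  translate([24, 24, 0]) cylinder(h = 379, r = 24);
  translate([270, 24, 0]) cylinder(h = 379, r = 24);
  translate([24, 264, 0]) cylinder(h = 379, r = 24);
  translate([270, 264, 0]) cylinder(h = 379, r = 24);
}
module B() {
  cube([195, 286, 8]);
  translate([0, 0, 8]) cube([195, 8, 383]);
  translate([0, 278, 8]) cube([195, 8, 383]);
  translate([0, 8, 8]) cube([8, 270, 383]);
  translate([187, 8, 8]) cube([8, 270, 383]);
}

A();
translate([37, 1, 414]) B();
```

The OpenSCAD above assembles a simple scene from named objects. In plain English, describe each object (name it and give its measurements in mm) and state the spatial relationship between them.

A is a four-legged stool. The seat is 294×288 mm, 35 mm thick, top at z = 414 mm. It stands on four round legs, each 48 mm in diameter, from z = 0 to the seat underside, each leg's axis is inset half a diameter from the nearest pair of seat edges (so the leg's bounding box is flush with the corner).

B is an open-topped rectangular box: outside dimensions 195×286×391 mm, with a uniform wall and base thickness of 8 mm. The base is a full 195×286 slab on the floor; four walls sit on top of the base. The front and back walls (the −y and +y sides) span the full width; the two side walls fit between them.

The open box is on top of the stool.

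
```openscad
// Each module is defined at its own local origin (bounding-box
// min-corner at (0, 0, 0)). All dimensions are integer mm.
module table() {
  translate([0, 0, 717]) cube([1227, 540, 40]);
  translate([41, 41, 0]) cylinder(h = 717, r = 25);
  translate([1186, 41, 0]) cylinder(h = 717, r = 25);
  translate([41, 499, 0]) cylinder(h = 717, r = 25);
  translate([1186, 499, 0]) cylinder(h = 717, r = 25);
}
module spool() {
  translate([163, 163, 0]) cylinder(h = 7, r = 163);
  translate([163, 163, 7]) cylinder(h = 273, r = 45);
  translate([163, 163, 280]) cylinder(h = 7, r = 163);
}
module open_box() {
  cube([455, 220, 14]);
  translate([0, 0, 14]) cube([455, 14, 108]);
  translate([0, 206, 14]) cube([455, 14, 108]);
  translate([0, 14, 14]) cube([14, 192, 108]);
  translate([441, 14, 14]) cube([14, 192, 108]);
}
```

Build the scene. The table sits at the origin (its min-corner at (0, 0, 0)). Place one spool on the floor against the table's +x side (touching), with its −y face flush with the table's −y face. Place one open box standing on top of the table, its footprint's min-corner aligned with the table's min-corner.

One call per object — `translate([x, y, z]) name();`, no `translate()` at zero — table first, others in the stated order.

table();
translate([1227, 0, 0]) spool();
translate([0, 0, 757]) open_box();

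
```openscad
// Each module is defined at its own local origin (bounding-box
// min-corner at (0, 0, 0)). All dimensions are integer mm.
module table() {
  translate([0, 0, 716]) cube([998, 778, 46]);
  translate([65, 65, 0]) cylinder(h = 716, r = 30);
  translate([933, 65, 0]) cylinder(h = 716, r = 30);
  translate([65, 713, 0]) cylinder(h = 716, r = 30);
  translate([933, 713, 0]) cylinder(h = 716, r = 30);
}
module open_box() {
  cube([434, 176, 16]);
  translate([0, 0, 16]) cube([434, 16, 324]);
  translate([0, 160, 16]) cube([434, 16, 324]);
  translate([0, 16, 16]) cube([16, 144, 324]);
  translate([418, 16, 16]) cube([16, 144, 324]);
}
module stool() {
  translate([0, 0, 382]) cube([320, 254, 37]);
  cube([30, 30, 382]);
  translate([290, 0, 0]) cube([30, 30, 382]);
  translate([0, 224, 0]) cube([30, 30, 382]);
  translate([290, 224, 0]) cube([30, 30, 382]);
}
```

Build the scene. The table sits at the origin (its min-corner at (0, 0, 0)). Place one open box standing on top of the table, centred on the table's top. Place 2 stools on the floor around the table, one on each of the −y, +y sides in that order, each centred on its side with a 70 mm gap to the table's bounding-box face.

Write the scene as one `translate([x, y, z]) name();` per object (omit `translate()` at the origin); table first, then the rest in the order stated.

table();
translate([282, 301, 762]) open_box();
translate([339, -324, 0]) stool();
translate([339, 848, 0]) stool();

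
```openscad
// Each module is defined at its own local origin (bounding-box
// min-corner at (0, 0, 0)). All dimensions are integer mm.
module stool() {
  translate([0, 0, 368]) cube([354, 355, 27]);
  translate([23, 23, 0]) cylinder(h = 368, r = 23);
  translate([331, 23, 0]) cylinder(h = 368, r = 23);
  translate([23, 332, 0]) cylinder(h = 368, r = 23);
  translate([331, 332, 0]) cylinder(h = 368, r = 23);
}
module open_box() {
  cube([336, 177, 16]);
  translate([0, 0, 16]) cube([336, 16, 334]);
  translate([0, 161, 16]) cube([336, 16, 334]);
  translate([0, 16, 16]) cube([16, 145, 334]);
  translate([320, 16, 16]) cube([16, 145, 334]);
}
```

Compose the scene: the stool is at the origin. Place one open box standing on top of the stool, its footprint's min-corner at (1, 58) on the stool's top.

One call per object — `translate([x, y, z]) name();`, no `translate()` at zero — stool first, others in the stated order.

stool();
translate([1, 58, 395]) open_box();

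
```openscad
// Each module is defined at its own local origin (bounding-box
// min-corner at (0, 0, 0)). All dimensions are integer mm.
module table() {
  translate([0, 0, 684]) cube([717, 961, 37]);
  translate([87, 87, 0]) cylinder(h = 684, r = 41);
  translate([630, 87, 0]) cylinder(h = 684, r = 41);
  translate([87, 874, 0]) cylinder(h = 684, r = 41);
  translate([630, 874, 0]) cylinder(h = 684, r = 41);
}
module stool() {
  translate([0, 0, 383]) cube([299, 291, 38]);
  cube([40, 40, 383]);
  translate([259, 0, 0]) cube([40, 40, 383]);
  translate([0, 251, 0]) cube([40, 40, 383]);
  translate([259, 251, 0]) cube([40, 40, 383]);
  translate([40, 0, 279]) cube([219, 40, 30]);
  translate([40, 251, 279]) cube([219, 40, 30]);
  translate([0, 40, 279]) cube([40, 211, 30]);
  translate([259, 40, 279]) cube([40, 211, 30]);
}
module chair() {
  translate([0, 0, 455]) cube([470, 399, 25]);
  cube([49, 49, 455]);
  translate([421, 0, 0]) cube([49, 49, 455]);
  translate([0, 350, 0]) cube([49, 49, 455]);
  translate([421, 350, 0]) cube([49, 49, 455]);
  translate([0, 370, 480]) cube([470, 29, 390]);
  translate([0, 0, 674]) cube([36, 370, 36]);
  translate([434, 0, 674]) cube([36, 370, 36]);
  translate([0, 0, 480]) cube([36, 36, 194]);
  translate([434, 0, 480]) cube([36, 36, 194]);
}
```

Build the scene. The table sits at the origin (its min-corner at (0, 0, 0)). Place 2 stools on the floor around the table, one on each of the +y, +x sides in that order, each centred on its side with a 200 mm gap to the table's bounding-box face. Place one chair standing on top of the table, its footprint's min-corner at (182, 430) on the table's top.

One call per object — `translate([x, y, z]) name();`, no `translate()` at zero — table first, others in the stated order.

table();
translate([209, 1161, 0]) stool();
translate([917, 335, 0]) stool();
translate([182, 430, 721]) chair();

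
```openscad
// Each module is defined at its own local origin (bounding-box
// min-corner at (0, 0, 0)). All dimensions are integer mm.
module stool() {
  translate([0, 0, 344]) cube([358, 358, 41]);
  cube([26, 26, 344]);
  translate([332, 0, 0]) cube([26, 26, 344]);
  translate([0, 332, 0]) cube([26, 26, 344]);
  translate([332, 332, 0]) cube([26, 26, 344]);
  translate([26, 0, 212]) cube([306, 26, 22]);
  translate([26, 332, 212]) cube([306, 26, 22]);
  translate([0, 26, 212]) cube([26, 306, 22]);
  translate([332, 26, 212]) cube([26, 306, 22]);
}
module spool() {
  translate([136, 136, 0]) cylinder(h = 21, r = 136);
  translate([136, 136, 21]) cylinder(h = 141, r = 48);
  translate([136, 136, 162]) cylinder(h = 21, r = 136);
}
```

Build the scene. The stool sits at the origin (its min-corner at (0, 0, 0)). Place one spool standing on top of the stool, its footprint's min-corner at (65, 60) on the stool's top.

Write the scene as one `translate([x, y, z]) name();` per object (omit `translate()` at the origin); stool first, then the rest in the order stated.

stool();
translate([65, 60, 385]) spool();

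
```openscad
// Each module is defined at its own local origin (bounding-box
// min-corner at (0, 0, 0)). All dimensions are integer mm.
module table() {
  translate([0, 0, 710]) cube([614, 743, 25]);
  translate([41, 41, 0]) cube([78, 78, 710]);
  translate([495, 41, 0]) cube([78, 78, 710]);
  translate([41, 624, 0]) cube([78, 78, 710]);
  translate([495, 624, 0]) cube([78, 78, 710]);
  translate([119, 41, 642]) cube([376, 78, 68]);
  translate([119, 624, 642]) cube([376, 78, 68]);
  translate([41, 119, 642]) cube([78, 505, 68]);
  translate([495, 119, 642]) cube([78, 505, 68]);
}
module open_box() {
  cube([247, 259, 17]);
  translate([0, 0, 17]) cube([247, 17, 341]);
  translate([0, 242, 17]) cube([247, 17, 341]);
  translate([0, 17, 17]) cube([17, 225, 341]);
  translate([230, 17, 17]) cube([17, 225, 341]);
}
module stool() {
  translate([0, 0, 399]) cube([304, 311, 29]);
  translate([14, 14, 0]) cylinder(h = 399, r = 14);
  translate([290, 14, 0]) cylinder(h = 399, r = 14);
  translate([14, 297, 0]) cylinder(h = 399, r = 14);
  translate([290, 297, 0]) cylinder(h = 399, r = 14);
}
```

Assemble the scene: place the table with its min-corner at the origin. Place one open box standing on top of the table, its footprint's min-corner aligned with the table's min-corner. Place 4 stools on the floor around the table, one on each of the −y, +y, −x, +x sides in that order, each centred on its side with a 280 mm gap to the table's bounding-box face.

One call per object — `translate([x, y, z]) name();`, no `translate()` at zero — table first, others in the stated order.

table();
translate([0, 0, 735]) open_box();
translate([155, -591, 0]) stool();
translate([155, 1023, 0]) stool();
translate([-584, 216, 0]) stool();
translate([894, 216, 0]) stool();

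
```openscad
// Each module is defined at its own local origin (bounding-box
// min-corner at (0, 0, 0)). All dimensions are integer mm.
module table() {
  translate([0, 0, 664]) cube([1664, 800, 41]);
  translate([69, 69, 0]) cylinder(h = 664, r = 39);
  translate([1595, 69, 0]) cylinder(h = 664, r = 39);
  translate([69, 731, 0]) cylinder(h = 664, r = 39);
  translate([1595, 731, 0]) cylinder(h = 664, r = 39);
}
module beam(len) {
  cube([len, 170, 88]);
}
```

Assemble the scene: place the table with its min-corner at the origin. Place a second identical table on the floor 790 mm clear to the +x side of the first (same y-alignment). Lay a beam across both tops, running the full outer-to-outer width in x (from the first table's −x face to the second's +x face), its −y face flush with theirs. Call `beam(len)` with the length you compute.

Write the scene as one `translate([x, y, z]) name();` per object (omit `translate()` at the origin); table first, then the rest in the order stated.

table();
translate([2454, 0, 0]) table();
translate([0, 0, 705]) beam(4118);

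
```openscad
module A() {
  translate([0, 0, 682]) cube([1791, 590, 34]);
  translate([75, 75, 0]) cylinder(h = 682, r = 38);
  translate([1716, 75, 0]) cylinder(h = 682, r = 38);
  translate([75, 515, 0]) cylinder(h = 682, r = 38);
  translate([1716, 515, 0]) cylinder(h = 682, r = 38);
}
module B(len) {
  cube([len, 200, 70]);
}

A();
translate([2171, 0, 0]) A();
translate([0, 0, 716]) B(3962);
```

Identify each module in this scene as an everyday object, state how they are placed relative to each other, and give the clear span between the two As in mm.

A is a table. B is a beam. A beam spans the tops of two tables. The clear span between the two tables is 380 mm.

Second table starts at x = 2171; first ends at x = 1791; clear span = 2171 − 1791 = 380 mm.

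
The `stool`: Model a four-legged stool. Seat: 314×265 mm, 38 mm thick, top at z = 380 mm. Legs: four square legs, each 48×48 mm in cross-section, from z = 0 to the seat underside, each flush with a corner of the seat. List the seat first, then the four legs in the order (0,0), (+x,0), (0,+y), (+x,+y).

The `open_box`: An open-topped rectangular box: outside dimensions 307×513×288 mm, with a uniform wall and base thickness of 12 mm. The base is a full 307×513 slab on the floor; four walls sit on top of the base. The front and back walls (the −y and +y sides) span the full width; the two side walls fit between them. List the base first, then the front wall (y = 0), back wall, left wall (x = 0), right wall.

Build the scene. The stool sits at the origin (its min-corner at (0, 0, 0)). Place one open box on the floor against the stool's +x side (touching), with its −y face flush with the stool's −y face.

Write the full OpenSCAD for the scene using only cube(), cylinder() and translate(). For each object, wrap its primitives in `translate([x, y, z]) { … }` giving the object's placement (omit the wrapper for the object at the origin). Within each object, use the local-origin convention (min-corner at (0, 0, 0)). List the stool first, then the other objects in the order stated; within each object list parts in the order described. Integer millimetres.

translate([0, 0, 342]) cube([314, 265, 38]);
cube([48, 48, 342]);
translate([266, 0, 0]) cube([48, 48, 342]);
translate([0, 217, 0]) cube([48, 48, 342]);
translate([266, 217, 0]) cube([48, 48, 342]);
translate([314, 0, 0]) {
  cube([307, 513, 12]);
  translate([0, 0, 12]) cube([307, 12, 276]);
  translate([0, 501, 12]) cube([307, 12, 276]);
  translate([0, 12, 12]) cube([12, 489, 276]);
  translate([295, 12, 12]) cube([12, 489, 276]);
}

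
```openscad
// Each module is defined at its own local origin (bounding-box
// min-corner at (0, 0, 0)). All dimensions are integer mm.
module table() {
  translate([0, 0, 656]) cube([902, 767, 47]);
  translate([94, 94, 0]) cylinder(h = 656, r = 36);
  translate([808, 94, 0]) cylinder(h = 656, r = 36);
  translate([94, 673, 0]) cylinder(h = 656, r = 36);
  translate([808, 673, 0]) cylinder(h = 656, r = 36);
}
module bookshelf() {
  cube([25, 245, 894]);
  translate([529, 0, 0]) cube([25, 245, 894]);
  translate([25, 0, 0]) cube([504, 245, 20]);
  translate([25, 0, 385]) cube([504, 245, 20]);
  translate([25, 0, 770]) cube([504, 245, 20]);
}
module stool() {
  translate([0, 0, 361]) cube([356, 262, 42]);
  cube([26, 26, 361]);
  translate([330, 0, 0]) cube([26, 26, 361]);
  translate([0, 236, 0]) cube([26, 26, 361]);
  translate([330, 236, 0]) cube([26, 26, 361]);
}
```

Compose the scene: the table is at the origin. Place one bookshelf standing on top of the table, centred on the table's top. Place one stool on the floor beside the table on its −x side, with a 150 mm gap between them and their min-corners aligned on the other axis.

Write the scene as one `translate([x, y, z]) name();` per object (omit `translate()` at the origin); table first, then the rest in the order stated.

table();
translate([174, 261, 703]) bookshelf();
translate([-506, 0, 0]) stool();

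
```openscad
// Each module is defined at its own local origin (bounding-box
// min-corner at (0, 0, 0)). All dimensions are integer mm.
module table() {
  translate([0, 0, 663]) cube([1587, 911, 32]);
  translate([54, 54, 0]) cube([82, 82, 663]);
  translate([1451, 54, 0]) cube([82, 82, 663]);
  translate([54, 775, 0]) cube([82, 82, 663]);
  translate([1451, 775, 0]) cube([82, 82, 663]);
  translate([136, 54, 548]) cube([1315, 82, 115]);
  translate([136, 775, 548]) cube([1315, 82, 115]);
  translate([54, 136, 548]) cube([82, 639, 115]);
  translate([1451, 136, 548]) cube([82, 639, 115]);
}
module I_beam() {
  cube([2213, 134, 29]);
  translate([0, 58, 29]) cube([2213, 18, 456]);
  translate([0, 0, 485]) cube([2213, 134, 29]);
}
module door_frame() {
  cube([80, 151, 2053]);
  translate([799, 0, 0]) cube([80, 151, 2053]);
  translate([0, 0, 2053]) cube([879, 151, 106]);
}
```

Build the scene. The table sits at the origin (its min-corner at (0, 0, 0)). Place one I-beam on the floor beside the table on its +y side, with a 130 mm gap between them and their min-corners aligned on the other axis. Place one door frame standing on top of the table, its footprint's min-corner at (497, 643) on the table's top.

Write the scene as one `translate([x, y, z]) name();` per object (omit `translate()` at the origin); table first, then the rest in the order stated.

table();
translate([0, 1041, 0]) I_beam();
translate([497, 643, 695]) door_frame();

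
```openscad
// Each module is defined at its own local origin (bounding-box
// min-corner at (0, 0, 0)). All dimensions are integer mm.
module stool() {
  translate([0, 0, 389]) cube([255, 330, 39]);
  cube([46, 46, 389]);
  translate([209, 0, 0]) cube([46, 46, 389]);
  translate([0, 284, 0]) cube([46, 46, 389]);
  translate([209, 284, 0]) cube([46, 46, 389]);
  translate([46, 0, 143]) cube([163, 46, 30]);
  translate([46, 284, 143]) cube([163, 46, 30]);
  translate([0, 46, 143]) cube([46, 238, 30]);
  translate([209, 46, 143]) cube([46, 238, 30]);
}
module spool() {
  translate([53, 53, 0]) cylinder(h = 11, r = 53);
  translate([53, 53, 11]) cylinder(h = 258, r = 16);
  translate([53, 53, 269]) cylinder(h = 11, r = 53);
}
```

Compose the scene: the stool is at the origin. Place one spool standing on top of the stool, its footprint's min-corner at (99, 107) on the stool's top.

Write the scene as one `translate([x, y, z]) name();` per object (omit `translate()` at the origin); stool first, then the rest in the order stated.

stool();
translate([99, 107, 428]) spool();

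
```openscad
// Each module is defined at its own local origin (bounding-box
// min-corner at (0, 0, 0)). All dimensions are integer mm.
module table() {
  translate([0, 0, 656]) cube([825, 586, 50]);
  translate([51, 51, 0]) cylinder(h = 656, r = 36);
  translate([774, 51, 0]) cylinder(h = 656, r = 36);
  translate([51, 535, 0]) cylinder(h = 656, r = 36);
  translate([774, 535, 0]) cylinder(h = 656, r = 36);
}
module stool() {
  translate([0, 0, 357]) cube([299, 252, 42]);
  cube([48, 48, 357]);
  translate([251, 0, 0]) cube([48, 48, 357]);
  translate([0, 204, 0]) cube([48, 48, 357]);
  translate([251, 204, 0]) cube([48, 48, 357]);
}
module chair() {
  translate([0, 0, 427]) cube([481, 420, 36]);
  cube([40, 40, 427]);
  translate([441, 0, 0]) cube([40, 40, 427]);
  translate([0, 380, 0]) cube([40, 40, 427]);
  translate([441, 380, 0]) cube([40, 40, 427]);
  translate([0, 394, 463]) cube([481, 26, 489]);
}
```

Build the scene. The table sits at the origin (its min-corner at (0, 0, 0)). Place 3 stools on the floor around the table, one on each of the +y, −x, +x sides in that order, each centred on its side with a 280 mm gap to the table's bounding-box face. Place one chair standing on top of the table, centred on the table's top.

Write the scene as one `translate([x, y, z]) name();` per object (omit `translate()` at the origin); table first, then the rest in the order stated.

table();
translate([263, 866, 0]) stool();
translate([-579, 167, 0]) stool();
translate([1105, 167, 0]) stool();
translate([172, 83, 706]) chair();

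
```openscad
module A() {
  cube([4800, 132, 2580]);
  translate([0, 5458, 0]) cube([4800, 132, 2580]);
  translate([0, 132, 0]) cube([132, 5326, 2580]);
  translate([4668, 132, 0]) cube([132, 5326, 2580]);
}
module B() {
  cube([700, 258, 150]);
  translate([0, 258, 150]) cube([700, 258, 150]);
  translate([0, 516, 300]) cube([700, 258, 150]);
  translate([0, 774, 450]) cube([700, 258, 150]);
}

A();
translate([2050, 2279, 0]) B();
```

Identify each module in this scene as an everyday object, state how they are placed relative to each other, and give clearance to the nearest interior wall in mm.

A is a house frame. B is a staircase. The staircase sits inside the house frame, centred. The clearance to the nearest interior wall is 1918 mm.

Clearances: x = 1918, y = 2147; minimum 1918 mm.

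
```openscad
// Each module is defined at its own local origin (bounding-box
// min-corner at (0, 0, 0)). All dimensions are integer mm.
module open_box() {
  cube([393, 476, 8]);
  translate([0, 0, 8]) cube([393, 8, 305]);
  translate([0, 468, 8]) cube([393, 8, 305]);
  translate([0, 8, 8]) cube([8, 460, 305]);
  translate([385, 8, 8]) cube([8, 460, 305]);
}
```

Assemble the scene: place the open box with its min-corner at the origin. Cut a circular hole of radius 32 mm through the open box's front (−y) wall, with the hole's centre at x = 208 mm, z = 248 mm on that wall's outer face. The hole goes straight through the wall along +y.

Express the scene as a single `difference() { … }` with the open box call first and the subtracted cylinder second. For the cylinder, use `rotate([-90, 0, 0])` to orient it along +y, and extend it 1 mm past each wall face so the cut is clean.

difference() {
  open_box();
  translate([208, -1, 248]) rotate([-90, 0, 0]) cylinder(h = 10, r = 32);
}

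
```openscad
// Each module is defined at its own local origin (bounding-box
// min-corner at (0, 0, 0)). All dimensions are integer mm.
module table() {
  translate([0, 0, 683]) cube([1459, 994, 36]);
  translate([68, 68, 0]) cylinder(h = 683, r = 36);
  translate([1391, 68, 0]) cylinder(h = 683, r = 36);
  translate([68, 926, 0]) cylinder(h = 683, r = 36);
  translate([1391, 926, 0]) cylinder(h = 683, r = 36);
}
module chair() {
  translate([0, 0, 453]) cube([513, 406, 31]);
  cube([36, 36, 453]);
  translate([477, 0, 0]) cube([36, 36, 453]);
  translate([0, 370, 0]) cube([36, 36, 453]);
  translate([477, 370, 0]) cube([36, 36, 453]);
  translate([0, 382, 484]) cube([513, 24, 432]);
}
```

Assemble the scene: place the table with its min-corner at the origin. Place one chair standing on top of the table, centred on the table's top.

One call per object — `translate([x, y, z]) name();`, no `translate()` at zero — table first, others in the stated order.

table();
translate([473, 294, 719]) chair();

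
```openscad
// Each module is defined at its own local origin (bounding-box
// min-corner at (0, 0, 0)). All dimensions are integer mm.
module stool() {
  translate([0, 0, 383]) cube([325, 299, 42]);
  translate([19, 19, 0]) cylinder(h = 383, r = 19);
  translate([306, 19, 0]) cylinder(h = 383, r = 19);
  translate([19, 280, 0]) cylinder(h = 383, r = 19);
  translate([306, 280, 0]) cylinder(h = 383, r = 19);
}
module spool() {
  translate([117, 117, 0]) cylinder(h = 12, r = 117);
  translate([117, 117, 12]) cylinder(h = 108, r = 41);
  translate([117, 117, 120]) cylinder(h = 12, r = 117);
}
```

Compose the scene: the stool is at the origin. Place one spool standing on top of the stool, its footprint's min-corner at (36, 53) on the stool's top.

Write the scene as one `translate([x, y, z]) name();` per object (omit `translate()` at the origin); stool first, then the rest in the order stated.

stool();
translate([36, 53, 425]) spool();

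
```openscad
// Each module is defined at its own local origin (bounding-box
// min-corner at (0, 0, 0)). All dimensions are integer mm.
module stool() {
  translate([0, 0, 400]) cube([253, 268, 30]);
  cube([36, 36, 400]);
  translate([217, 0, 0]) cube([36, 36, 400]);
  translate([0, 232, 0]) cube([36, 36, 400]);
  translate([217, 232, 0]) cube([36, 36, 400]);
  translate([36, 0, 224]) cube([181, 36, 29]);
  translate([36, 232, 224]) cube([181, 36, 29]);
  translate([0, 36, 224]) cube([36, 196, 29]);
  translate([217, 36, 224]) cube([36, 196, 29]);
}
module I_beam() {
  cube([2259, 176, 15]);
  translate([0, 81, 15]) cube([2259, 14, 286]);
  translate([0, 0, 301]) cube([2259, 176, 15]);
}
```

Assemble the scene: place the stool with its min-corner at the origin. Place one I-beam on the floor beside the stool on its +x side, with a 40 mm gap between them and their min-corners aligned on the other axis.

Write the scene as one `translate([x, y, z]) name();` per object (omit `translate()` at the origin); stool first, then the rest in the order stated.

stool();
translate([293, 0, 0]) I_beam();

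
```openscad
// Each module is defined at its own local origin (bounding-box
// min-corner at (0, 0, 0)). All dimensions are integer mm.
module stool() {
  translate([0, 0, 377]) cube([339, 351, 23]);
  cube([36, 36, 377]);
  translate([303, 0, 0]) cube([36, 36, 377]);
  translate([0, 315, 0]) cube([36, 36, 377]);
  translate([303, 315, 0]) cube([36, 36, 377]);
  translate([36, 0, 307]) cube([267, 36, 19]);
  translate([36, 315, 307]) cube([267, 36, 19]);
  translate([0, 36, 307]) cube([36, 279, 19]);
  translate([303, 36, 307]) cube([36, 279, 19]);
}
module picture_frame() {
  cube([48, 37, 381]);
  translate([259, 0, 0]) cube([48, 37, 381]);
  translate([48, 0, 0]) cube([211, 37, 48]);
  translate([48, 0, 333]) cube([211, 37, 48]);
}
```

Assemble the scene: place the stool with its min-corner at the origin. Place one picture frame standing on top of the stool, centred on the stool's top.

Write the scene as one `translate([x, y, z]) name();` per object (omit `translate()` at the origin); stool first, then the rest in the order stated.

stool();
translate([16, 157, 400]) picture_frame();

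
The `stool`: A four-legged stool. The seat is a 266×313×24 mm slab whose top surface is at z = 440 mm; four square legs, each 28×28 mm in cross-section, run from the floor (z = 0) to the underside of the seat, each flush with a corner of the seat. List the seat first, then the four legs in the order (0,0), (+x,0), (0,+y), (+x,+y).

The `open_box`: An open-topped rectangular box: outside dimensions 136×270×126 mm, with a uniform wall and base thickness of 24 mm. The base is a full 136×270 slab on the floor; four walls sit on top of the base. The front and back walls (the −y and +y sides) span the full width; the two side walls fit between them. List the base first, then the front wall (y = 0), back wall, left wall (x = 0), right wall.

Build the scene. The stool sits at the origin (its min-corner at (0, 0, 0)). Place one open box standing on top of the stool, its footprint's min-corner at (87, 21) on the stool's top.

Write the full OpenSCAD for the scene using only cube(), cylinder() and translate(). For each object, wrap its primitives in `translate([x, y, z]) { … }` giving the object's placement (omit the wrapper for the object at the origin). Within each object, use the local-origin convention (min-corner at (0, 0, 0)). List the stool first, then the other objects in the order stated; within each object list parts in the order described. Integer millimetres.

translate([0, 0, 416]) cube([266, 313, 24]);
cube([28, 28, 416]);
translate([238, 0, 0]) cube([28, 28, 416]);
translate([0, 285, 0]) cube([28, 28, 416]);
translate([238, 285, 0]) cube([28, 28, 416]);
translate([87, 21, 440]) {
  cube([136, 270, 24]);
  translate([0, 0, 24]) cube([136, 24, 102]);
  translate([0, 246, 24]) cube([136, 24, 102]);
  translate([0, 24, 24]) cube([24, 222, 102]);
  translate([112, 24, 24]) cube([24, 222, 102]);
}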